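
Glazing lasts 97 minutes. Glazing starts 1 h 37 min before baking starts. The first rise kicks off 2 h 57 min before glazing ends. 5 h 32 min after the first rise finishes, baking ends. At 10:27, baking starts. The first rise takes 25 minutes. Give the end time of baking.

13:27

Glazing starts at 10:27 − 97 min = 08:50.
Glazing ends at 08:50 + 97 min = 10:27.
The first rise starts at 10:27 − 177 min = 07:30.
The first rise ends at 07:30 + 25 min = 07:55.
Baking ends at 07:55 + 332 min = 13:27.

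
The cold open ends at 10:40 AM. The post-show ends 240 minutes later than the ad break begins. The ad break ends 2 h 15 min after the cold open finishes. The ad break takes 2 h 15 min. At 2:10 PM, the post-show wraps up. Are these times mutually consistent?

The ad break ends at 10:40 AM + 135 min = 12:55 PM.
The ad break starts at 12:55 PM − 135 min = 10:40 AM.
The post-show ends at 10:40 AM + 240 min = 2:40 PM.
But the post-show is also said to end at 2:10 PM — a 30-minute conflict.

No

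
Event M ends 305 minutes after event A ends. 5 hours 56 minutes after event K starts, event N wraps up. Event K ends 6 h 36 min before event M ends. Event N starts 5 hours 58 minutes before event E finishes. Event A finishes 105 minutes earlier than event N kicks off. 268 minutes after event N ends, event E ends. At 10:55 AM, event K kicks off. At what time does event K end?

12:05 PM

Event N ends at 10:55 AM + 356 min = 4:51 PM.
Event E ends at 4:51 PM + 268 min = 9:19 PM.
Event N starts at 9:19 PM − 358 min = 3:21 PM.
Event A ends at 3:21 PM − 105 min = 1:36 PM.
Event M ends at 1:36 PM + 305 min = 6:41 PM.
Event K ends at 6:41 PM − 396 min = 12:05 PM.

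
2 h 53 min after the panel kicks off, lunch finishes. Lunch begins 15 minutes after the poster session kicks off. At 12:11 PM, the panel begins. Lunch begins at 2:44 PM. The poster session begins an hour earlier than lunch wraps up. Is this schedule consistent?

Lunch ends at 12:11 PM + 173 min = 3:04 PM.
The poster session starts at 3:04 PM − 60 min = 2:04 PM.
Lunch starts at 2:04 PM + 15 min = 2:19 PM.
But lunch is also said to start at 2:44 PM — a 25-minute conflict.

No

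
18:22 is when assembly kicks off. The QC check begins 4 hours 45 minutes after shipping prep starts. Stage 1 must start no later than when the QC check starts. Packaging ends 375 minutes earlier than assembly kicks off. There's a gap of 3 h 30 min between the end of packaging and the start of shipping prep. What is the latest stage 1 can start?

20:22

Packaging ends at 18:22 − 375 min = 12:07.
Shipping prep starts at 12:07 + 210 min = 15:37.
The QC check starts at 15:37 + 285 min = 20:22.
Stage 1 is bounded by the QC check, so the latest it can start is 20:22.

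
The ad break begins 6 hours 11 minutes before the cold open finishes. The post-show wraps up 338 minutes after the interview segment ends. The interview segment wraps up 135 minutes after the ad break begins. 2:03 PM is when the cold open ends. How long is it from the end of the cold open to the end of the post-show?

1 h 42 min

The ad break starts at 2:03 PM − 371 min = 7:52 AM.
The interview segment ends at 7:52 AM + 135 min = 10:07 AM.
The post-show ends at 10:07 AM + 338 min = 3:45 PM.
From 2:03 PM to 3:45 PM is 1 h 42 min.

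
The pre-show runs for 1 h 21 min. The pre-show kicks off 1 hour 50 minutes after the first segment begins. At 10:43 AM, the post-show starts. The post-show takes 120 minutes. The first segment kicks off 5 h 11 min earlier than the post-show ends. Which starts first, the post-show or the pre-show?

the pre-show

The post-show ends at 10:43 AM + 120 min = 12:43 PM.
The first segment starts at 12:43 PM − 311 min = 7:32 AM.
The pre-show starts at 7:32 AM + 110 min = 9:22 AM.
The post-show starts at 10:43 AM and the pre-show starts at 9:22 AM, so the pre-show is first.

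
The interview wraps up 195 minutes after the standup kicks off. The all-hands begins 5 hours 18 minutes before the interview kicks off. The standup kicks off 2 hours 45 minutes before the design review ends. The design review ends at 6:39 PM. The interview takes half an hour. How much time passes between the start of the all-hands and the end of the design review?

318 minutes

The standup starts at 6:39 PM − 165 min = 3:54 PM.
The interview ends at 3:54 PM + 195 min = 7:09 PM.
The interview starts at 7:09 PM − 30 min = 6:39 PM.
The all-hands starts at 6:39 PM − 318 min = 1:21 PM.
From 1:21 PM to 6:39 PM is 318 minutes.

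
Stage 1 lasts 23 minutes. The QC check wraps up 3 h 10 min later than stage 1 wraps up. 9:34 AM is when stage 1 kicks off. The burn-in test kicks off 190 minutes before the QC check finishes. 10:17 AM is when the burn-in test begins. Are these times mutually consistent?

No

Stage 1 ends at 9:34 AM + 23 min = 9:57 AM.
The QC check ends at 9:57 AM + 190 min = 1:07 PM.
The burn-in test starts at 1:07 PM − 190 min = 9:57 AM.
But the burn-in test is also said to start at 10:17 AM — a 20-minute conflict.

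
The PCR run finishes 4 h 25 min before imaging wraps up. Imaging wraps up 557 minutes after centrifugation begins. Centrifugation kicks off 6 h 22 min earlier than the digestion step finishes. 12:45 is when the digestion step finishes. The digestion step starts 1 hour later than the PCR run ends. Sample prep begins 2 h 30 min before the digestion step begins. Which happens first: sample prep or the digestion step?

Centrifugation starts at 12:45 − 382 min = 06:23.
Imaging ends at 06:23 + 557 min = 15:40.
The PCR run ends at 15:40 − 265 min = 11:15.
The digestion step starts at 11:15 + 60 min = 12:15.
Sample prep starts at 12:15 − 150 min = 09:45.
Sample prep starts at 09:45 and the digestion step starts at 12:15, so sample prep is first.

sample prep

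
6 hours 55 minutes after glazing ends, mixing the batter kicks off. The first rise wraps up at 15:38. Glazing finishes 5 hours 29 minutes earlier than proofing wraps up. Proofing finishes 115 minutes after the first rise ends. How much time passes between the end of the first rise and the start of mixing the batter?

201 minutes

Proofing ends at 15:38 + 115 min = 17:33.
Glazing ends at 17:33 − 329 min = 12:04.
Mixing the batter starts at 12:04 + 415 min = 18:59.
From 15:38 to 18:59 is 201 minutes.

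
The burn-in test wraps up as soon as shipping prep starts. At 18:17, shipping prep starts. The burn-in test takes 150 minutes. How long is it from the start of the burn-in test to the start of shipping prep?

2 hours 30 minutes

The burn-in test ends at 18:17.
The burn-in test starts at 18:17 − 150 min = 15:47.
From 15:47 to 18:17 is 2 hours 30 minutes.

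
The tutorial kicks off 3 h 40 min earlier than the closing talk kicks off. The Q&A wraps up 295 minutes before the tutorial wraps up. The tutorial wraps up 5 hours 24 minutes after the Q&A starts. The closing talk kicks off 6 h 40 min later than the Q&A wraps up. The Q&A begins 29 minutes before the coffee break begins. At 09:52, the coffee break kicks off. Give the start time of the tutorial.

12:52

The Q&A starts at 09:52 − 29 min = 09:23.
The tutorial ends at 09:23 + 324 min = 14:47.
The Q&A ends at 14:47 − 295 min = 09:52.
The closing talk starts at 09:52 + 400 min = 16:32.
The tutorial starts at 16:32 − 220 min = 12:52.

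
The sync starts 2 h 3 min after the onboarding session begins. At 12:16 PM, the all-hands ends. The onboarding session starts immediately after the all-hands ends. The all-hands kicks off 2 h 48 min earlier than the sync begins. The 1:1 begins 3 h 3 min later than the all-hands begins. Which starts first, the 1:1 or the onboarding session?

the onboarding session

The onboarding session starts at 12:16 PM.
The sync starts at 12:16 PM + 123 min = 2:19 PM.
The all-hands starts at 2:19 PM − 168 min = 11:31 AM.
The 1:1 starts at 11:31 AM + 183 min = 2:34 PM.
The 1:1 starts at 2:34 PM and the onboarding session starts at 12:16 PM, so the onboarding session is first.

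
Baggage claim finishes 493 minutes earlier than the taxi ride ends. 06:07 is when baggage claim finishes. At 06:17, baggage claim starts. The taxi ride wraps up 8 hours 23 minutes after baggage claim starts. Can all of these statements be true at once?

No

The taxi ride ends at 06:17 + 503 min = 14:40.
Baggage claim ends at 14:40 − 493 min = 06:27.
But baggage claim is also said to end at 06:07 — a 20-minute conflict.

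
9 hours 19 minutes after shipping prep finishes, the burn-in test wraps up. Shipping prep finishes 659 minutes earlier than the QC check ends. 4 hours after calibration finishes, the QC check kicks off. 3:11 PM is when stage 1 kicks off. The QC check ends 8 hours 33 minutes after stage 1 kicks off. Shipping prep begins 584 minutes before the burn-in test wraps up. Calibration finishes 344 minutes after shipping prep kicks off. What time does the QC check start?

10:04 PM

The QC check ends at 3:11 PM + 513 min = 11:44 PM.
Shipping prep ends at 11:44 PM − 659 min = 12:45 PM.
The burn-in test ends at 12:45 PM + 559 min = 10:04 PM.
Shipping prep starts at 10:04 PM − 584 min = 12:20 PM.
Calibration ends at 12:20 PM + 344 min = 6:04 PM.
The QC check starts at 6:04 PM + 240 min = 10:04 PM.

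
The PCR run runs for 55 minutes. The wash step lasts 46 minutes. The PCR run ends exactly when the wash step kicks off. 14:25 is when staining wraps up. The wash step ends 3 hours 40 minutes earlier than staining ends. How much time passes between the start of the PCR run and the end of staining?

The wash step ends at 14:25 − 220 min = 10:45.
The wash step starts at 10:45 − 46 min = 09:59.
So the PCR run ends at 09:59.
The PCR run starts at 09:59 − 55 min = 09:04.
From 09:04 to 14:25 is 5 hours 21 minutes.

5 hours 21 minutes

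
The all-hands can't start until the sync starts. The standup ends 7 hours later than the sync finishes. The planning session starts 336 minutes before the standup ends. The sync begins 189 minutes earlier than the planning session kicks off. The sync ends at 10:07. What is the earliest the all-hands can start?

The standup ends at 10:07 + 420 min = 17:07.
The planning session starts at 17:07 − 336 min = 11:31.
The sync starts at 11:31 − 189 min = 08:22.
The all-hands is bounded by the sync, so the earliest it can start is 08:22.

08:22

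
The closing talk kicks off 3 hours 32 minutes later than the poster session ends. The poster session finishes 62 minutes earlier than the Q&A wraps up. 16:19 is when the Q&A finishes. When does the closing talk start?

18:49

The poster session ends at 16:19 − 62 min = 15:17.
The closing talk starts at 15:17 + 212 min = 18:49.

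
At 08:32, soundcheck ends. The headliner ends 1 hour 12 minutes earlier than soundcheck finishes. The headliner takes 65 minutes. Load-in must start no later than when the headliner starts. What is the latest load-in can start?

The headliner ends at 08:32 − 72 min = 07:20.
The headliner starts at 07:20 − 65 min = 06:15.
Load-in is bounded by the headliner, so the latest it can start is 06:15.

06:15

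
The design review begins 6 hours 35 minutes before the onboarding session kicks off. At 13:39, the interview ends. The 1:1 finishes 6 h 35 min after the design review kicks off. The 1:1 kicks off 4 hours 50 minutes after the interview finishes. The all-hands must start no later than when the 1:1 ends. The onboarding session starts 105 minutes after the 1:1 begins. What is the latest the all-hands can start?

20:14

The 1:1 starts at 13:39 + 290 min = 18:29.
The onboarding session starts at 18:29 + 105 min = 20:14.
The design review starts at 20:14 − 395 min = 13:39.
The 1:1 ends at 13:39 + 395 min = 20:14.
The all-hands is bounded by the 1:1, so the latest it can start is 20:14.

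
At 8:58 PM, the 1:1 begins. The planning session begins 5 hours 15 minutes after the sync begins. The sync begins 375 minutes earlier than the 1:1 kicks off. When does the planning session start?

The sync starts at 8:58 PM − 375 min = 2:43 PM.
The planning session starts at 2:43 PM + 315 min = 7:58 PM.

7:58 PM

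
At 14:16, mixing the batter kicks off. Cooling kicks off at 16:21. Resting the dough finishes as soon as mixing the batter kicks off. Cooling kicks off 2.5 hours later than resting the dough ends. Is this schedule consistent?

No

Resting the dough ends at 14:16.
Cooling starts at 14:16 + 150 min = 16:46.
But cooling is also said to start at 16:21 — a 25-minute conflict.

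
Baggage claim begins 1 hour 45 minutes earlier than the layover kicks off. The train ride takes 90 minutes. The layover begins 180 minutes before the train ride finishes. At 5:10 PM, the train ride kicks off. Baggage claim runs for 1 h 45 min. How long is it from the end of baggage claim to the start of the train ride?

1 h 30 min

The train ride ends at 5:10 PM + 90 min = 6:40 PM.
The layover starts at 6:40 PM − 180 min = 3:40 PM.
Baggage claim starts at 3:40 PM − 105 min = 1:55 PM.
Baggage claim ends at 1:55 PM + 105 min = 3:40 PM.
From 3:40 PM to 5:10 PM is 1 h 30 min.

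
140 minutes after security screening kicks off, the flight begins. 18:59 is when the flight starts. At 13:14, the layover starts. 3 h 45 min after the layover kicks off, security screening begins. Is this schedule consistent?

Security screening starts at 13:14 + 225 min = 16:59.
The flight starts at 16:59 + 140 min = 19:19.
But the flight is also said to start at 18:59 — a 20-minute conflict.

No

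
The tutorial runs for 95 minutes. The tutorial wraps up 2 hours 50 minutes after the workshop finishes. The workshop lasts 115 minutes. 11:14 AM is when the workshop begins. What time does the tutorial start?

2:24 PM

The workshop ends at 11:14 AM + 115 min = 1:09 PM.
The tutorial ends at 1:09 PM + 170 min = 3:59 PM.
The tutorial starts at 3:59 PM − 95 min = 2:24 PM.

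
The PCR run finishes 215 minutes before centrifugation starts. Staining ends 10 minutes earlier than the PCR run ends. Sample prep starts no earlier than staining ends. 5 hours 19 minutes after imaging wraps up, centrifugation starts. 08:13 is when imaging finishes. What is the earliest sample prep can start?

09:47

Centrifugation starts at 08:13 + 319 min = 13:32.
The PCR run ends at 13:32 − 215 min = 09:57.
Staining ends at 09:57 − 10 min = 09:47.
Sample prep is bounded by staining, so the earliest it can start is 09:47.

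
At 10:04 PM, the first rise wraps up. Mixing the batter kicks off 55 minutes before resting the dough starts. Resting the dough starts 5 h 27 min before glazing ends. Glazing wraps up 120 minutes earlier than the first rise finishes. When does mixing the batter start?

1:42 PM

Glazing ends at 10:04 PM − 120 min = 8:04 PM.
Resting the dough starts at 8:04 PM − 327 min = 2:37 PM.
Mixing the batter starts at 2:37 PM − 55 min = 1:42 PM.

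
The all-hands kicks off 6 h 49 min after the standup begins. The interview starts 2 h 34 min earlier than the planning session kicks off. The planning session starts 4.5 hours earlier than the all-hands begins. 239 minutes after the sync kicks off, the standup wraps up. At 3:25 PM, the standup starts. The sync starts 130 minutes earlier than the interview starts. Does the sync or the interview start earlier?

The all-hands starts at 3:25 PM + 409 min = 10:14 PM.
The planning session starts at 10:14 PM − 270 min = 5:44 PM.
The interview starts at 5:44 PM − 154 min = 3:10 PM.
The sync starts at 3:10 PM − 130 min = 1:00 PM.
The sync starts at 1:00 PM and the interview starts at 3:10 PM, so the sync is first.

the sync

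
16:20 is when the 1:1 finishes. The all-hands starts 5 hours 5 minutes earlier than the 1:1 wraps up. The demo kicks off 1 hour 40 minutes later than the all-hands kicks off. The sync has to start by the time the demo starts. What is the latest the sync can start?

The all-hands starts at 16:20 − 305 min = 11:15.
The demo starts at 11:15 + 100 min = 12:55.
The sync is bounded by the demo, so the latest it can start is 12:55.

12:55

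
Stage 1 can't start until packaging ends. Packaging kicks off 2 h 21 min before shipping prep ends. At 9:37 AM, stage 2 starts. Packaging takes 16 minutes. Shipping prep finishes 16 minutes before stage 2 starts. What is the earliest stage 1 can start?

Shipping prep ends at 9:37 AM − 16 min = 9:21 AM.
Packaging starts at 9:21 AM − 141 min = 7:00 AM.
Packaging ends at 7:00 AM + 16 min = 7:16 AM.
Stage 1 is bounded by packaging, so the earliest it can start is 7:16 AM.

7:16 AM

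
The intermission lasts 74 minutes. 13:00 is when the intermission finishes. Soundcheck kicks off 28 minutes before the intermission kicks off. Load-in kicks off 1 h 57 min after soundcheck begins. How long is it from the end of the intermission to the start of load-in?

15 minutes

The intermission starts at 13:00 − 74 min = 11:46.
Soundcheck starts at 11:46 − 28 min = 11:18.
Load-in starts at 11:18 + 117 min = 13:15.
From 13:00 to 13:15 is 15 minutes.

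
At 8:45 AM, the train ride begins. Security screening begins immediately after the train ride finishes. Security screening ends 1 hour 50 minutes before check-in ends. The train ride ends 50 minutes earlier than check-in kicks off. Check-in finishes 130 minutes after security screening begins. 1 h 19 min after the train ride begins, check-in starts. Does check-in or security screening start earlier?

security screening

Check-in starts at 8:45 AM + 79 min = 10:04 AM.
The train ride ends at 10:04 AM − 50 min = 9:14 AM.
So security screening starts at 9:14 AM.
Check-in starts at 10:04 AM and security screening starts at 9:14 AM, so security screening is first.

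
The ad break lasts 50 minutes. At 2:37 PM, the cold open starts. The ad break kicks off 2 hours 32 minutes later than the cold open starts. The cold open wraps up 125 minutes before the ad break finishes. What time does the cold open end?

The ad break starts at 2:37 PM + 152 min = 5:09 PM.
The ad break ends at 5:09 PM + 50 min = 5:59 PM.
The cold open ends at 5:59 PM − 125 min = 3:54 PM.

3:54 PM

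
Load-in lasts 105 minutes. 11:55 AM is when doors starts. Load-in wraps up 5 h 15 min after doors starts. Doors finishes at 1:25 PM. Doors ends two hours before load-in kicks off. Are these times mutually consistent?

Load-in ends at 11:55 AM + 315 min = 5:10 PM.
Load-in starts at 5:10 PM − 105 min = 3:25 PM.
Doors ends at 3:25 PM − 120 min = 1:25 PM.
That matches the stated 1:25 PM, so the schedule is consistent.

Yes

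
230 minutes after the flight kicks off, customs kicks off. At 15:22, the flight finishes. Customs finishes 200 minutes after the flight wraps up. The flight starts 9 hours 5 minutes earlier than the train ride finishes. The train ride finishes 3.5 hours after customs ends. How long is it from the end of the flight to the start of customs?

1 hour 35 minutes

Customs ends at 15:22 + 200 min = 18:42.
The train ride ends at 18:42 + 210 min = 22:12.
The flight starts at 22:12 − 545 min = 13:07.
Customs starts at 13:07 + 230 min = 16:57.
From 15:22 to 16:57 is 1 hour 35 minutes.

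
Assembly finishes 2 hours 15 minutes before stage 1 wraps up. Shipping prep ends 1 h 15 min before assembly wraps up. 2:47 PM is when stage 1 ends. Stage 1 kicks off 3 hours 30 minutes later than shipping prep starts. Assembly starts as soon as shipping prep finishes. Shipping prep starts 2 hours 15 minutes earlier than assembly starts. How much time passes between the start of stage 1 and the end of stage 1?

Assembly ends at 2:47 PM − 135 min = 12:32 PM.
Shipping prep ends at 12:32 PM − 75 min = 11:17 AM.
So assembly starts at 11:17 AM.
Shipping prep starts at 11:17 AM − 135 min = 9:02 AM.
Stage 1 starts at 9:02 AM + 210 min = 12:32 PM.
From 12:32 PM to 2:47 PM is 2 h 15 min.

2 h 15 min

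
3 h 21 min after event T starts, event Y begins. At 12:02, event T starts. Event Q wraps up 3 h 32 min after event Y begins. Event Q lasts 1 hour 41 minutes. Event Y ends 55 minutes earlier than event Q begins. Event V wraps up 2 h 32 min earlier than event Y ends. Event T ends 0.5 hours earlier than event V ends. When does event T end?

13:17

Event Y starts at 12:02 + 201 min = 15:23.
Event Q ends at 15:23 + 212 min = 18:55.
Event Q starts at 18:55 − 101 min = 17:14.
Event Y ends at 17:14 − 55 min = 16:19.
Event V ends at 16:19 − 152 min = 13:47.
Event T ends at 13:47 − 30 min = 13:17.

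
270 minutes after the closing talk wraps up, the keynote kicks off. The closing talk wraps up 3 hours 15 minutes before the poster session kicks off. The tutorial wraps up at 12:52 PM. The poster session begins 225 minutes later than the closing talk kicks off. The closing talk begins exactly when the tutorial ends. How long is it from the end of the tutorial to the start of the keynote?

5 hours

The closing talk starts at 12:52 PM.
The poster session starts at 12:52 PM + 225 min = 4:37 PM.
The closing talk ends at 4:37 PM − 195 min = 1:22 PM.
The keynote starts at 1:22 PM + 270 min = 5:52 PM.
From 12:52 PM to 5:52 PM is 5 hours.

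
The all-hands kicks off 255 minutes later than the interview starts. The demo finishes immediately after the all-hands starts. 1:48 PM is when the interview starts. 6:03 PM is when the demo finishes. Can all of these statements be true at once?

The all-hands starts at 1:48 PM + 255 min = 6:03 PM.
So the demo ends at 6:03 PM.
That matches the stated 6:03 PM, so the schedule is consistent.

Yes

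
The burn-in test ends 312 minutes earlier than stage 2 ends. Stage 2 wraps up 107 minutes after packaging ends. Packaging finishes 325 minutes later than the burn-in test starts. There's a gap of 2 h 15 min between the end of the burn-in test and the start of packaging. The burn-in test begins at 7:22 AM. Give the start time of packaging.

11:37 AM

Packaging ends at 7:22 AM + 325 min = 12:47 PM.
Stage 2 ends at 12:47 PM + 107 min = 2:34 PM.
The burn-in test ends at 2:34 PM − 312 min = 9:22 AM.
Packaging starts at 9:22 AM + 135 min = 11:37 AM.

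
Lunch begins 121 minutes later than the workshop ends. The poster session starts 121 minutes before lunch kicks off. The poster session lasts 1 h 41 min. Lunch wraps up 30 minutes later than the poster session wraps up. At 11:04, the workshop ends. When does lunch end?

13:15

Lunch starts at 11:04 + 121 min = 13:05.
The poster session starts at 13:05 − 121 min = 11:04.
The poster session ends at 11:04 + 101 min = 12:45.
Lunch ends at 12:45 + 30 min = 13:15.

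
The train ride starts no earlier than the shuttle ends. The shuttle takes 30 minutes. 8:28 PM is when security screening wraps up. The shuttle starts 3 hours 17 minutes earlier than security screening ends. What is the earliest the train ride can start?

The shuttle starts at 8:28 PM − 197 min = 5:11 PM.
The shuttle ends at 5:11 PM + 30 min = 5:41 PM.
The train ride is bounded by the shuttle, so the earliest it can start is 5:41 PM.

5:41 PM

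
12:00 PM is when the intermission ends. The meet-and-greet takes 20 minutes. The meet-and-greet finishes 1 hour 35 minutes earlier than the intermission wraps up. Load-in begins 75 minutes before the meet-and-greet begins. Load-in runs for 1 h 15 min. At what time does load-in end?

The meet-and-greet ends at 12:00 PM − 95 min = 10:25 AM.
The meet-and-greet starts at 10:25 AM − 20 min = 10:05 AM.
Load-in starts at 10:05 AM − 75 min = 8:50 AM.
Load-in ends at 8:50 AM + 75 min = 10:05 AM.

10:05 AM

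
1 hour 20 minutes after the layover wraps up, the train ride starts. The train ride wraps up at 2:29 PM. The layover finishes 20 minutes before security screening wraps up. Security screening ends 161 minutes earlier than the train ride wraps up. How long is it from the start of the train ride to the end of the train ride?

Security screening ends at 2:29 PM − 161 min = 11:48 AM.
The layover ends at 11:48 AM − 20 min = 11:28 AM.
The train ride starts at 11:28 AM + 80 min = 12:48 PM.
From 12:48 PM to 2:29 PM is 1 hour 41 minutes.

1 hour 41 minutes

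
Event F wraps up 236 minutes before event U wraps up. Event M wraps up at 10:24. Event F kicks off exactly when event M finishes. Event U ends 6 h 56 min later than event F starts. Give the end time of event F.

Event F starts at 10:24.
Event U ends at 10:24 + 416 min = 17:20.
Event F ends at 17:20 − 236 min = 13:24.

13:24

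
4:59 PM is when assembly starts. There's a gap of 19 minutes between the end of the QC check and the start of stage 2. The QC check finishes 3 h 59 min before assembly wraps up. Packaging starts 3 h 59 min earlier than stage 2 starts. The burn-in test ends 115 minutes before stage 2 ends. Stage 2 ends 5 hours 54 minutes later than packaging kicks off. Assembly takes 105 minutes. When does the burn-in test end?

3:04 PM

Assembly ends at 4:59 PM + 105 min = 6:44 PM.
The QC check ends at 6:44 PM − 239 min = 2:45 PM.
Stage 2 starts at 2:45 PM + 19 min = 3:04 PM.
Packaging starts at 3:04 PM − 239 min = 11:05 AM.
Stage 2 ends at 11:05 AM + 354 min = 4:59 PM.
The burn-in test ends at 4:59 PM − 115 min = 3:04 PM.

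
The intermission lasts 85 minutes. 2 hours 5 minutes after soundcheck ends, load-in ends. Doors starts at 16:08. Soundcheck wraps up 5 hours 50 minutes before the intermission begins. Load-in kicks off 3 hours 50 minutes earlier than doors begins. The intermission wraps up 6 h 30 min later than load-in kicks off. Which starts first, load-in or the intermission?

load-in

Load-in starts at 16:08 − 230 min = 12:18.
The intermission ends at 12:18 + 390 min = 18:48.
The intermission starts at 18:48 − 85 min = 17:23.
Load-in starts at 12:18 and the intermission starts at 17:23, so load-in is first.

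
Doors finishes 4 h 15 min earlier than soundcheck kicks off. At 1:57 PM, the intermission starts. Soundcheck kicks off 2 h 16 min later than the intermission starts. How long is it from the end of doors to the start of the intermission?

119 minutes

Soundcheck starts at 1:57 PM + 136 min = 4:13 PM.
Doors ends at 4:13 PM − 255 min = 11:58 AM.
From 11:58 AM to 1:57 PM is 119 minutes.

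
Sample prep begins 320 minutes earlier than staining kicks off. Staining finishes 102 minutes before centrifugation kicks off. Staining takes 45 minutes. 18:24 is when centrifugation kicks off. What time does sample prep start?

10:37

Staining ends at 18:24 − 102 min = 16:42.
Staining starts at 16:42 − 45 min = 15:57.
Sample prep starts at 15:57 − 320 min = 10:37.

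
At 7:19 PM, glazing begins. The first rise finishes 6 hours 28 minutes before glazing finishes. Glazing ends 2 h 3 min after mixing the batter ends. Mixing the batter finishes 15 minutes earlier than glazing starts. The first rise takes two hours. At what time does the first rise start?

Mixing the batter ends at 7:19 PM − 15 min = 7:04 PM.
Glazing ends at 7:04 PM + 123 min = 9:07 PM.
The first rise ends at 9:07 PM − 388 min = 2:39 PM.
The first rise starts at 2:39 PM − 120 min = 12:39 PM.

12:39 PM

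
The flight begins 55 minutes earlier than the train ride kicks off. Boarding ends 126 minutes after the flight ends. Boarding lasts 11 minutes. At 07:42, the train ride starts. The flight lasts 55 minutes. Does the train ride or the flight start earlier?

the flight

The flight starts at 07:42 − 55 min = 06:47.
The train ride starts at 07:42 and the flight starts at 06:47, so the flight is first.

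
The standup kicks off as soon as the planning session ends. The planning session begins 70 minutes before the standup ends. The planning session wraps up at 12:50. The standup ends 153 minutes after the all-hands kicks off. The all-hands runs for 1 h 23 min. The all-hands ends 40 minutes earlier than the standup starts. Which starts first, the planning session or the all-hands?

The standup starts at 12:50.
The all-hands ends at 12:50 − 40 min = 12:10.
The all-hands starts at 12:10 − 83 min = 10:47.
The standup ends at 10:47 + 153 min = 13:20.
The planning session starts at 13:20 − 70 min = 12:10.
The planning session starts at 12:10 and the all-hands starts at 10:47, so the all-hands is first.

the all-hands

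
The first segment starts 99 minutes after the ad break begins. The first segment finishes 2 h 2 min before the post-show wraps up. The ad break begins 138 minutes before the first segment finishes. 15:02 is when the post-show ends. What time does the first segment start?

12:21

The first segment ends at 15:02 − 122 min = 13:00.
The ad break starts at 13:00 − 138 min = 10:42.
The first segment starts at 10:42 + 99 min = 12:21.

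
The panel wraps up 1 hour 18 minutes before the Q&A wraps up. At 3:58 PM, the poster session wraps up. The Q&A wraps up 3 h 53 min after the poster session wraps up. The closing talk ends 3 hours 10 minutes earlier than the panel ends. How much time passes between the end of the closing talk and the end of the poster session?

35 minutes

The Q&A ends at 3:58 PM + 233 min = 7:51 PM.
The panel ends at 7:51 PM − 78 min = 6:33 PM.
The closing talk ends at 6:33 PM − 190 min = 3:23 PM.
From 3:23 PM to 3:58 PM is 35 minutes.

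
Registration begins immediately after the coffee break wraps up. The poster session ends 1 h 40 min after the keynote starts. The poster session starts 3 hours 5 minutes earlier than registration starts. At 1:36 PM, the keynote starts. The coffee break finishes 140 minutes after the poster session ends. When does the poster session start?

The poster session ends at 1:36 PM + 100 min = 3:16 PM.
The coffee break ends at 3:16 PM + 140 min = 5:36 PM.
So registration starts at 5:36 PM.
The poster session starts at 5:36 PM − 185 min = 2:31 PM.

2:31 PM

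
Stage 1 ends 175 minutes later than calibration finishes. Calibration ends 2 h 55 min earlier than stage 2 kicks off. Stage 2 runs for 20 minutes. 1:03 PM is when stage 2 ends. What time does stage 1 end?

12:43 PM

Stage 2 starts at 1:03 PM − 20 min = 12:43 PM.
Calibration ends at 12:43 PM − 175 min = 9:48 AM.
Stage 1 ends at 9:48 AM + 175 min = 12:43 PM.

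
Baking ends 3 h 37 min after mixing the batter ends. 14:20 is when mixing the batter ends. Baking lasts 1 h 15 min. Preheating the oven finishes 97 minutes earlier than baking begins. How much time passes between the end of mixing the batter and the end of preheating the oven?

Baking ends at 14:20 + 217 min = 17:57.
Baking starts at 17:57 − 75 min = 16:42.
Preheating the oven ends at 16:42 − 97 min = 15:05.
From 14:20 to 15:05 is 45 minutes.

45 minutes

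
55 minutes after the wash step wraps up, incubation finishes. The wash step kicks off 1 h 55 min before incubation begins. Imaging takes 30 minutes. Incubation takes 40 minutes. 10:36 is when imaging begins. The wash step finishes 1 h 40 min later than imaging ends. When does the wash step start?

11:06

Imaging ends at 10:36 + 30 min = 11:06.
The wash step ends at 11:06 + 100 min = 12:46.
Incubation ends at 12:46 + 55 min = 13:41.
Incubation starts at 13:41 − 40 min = 13:01.
The wash step starts at 13:01 − 115 min = 11:06.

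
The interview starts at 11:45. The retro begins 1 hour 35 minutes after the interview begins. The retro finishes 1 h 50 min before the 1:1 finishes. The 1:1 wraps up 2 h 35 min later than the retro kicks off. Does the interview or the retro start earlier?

the interview

The retro starts at 11:45 + 95 min = 13:20.
The interview starts at 11:45 and the retro starts at 13:20, so the interview is first.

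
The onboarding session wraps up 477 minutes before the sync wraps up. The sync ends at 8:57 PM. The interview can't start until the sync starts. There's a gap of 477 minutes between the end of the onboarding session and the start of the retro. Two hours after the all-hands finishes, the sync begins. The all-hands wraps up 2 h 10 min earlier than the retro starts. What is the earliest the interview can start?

8:47 PM

The onboarding session ends at 8:57 PM − 477 min = 1:00 PM.
The retro starts at 1:00 PM + 477 min = 8:57 PM.
The all-hands ends at 8:57 PM − 130 min = 6:47 PM.
The sync starts at 6:47 PM + 120 min = 8:47 PM.
The interview is bounded by the sync, so the earliest it can start is 8:47 PM.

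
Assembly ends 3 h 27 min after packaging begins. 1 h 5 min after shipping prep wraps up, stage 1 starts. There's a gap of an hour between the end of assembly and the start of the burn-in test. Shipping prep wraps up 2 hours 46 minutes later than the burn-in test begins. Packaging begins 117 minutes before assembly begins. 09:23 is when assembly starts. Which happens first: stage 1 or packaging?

Packaging starts at 09:23 − 117 min = 07:26.
Assembly ends at 07:26 + 207 min = 10:53.
The burn-in test starts at 10:53 + 60 min = 11:53.
Shipping prep ends at 11:53 + 166 min = 14:39.
Stage 1 starts at 14:39 + 65 min = 15:44.
Stage 1 starts at 15:44 and packaging starts at 07:26, so packaging is first.

packaging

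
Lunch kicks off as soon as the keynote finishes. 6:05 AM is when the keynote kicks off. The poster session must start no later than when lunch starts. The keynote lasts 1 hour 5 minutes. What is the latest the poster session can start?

7:10 AM

The keynote ends at 6:05 AM + 65 min = 7:10 AM.
So lunch starts at 7:10 AM.
The poster session is bounded by lunch, so the latest it can start is 7:10 AM.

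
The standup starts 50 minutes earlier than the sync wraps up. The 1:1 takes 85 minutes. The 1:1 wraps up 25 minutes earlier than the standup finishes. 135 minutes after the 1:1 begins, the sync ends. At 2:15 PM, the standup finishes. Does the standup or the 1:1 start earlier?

the 1:1

The 1:1 ends at 2:15 PM − 25 min = 1:50 PM.
The 1:1 starts at 1:50 PM − 85 min = 12:25 PM.
The sync ends at 12:25 PM + 135 min = 2:40 PM.
The standup starts at 2:40 PM − 50 min = 1:50 PM.
The standup starts at 1:50 PM and the 1:1 starts at 12:25 PM, so the 1:1 is first.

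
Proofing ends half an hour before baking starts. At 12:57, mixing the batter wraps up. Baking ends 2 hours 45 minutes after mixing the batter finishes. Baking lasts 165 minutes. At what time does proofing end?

Baking ends at 12:57 + 165 min = 15:42.
Baking starts at 15:42 − 165 min = 12:57.
Proofing ends at 12:57 − 30 min = 12:27.

12:27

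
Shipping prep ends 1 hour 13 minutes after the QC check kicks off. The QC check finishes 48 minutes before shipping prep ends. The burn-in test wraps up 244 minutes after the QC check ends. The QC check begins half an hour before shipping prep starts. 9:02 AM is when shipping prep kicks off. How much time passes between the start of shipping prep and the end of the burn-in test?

239 minutes

The QC check starts at 9:02 AM − 30 min = 8:32 AM.
Shipping prep ends at 8:32 AM + 73 min = 9:45 AM.
The QC check ends at 9:45 AM − 48 min = 8:57 AM.
The burn-in test ends at 8:57 AM + 244 min = 1:01 PM.
From 9:02 AM to 1:01 PM is 239 minutes.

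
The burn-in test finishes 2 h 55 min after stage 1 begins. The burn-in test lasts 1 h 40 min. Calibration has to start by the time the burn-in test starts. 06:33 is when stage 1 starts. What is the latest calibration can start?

07:48

The burn-in test ends at 06:33 + 175 min = 09:28.
The burn-in test starts at 09:28 − 100 min = 07:48.
Calibration is bounded by the burn-in test, so the latest it can start is 07:48.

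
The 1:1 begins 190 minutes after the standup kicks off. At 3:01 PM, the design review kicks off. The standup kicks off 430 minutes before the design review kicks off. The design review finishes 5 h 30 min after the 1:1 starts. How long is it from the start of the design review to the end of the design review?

The standup starts at 3:01 PM − 430 min = 7:51 AM.
The 1:1 starts at 7:51 AM + 190 min = 11:01 AM.
The design review ends at 11:01 AM + 330 min = 4:31 PM.
From 3:01 PM to 4:31 PM is an hour and a half.

an hour and a half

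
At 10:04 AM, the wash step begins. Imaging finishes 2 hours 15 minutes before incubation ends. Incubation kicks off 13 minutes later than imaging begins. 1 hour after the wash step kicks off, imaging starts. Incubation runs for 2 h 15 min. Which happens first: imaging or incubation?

Imaging starts at 10:04 AM + 60 min = 11:04 AM.
Incubation starts at 11:04 AM + 13 min = 11:17 AM.
Imaging starts at 11:04 AM and incubation starts at 11:17 AM, so imaging is first.

imaging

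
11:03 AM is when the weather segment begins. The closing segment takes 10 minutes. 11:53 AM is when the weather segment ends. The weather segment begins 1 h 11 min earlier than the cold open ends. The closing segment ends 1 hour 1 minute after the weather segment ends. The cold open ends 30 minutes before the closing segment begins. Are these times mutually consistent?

Yes

The closing segment ends at 11:53 AM + 61 min = 12:54 PM.
The closing segment starts at 12:54 PM − 10 min = 12:44 PM.
The cold open ends at 12:44 PM − 30 min = 12:14 PM.
The weather segment starts at 12:14 PM − 71 min = 11:03 AM.
That matches the stated 11:03 AM, so the schedule is consistent.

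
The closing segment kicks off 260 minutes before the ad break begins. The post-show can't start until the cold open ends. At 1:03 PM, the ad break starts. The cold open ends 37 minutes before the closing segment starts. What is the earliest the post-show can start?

8:06 AM

The closing segment starts at 1:03 PM − 260 min = 8:43 AM.
The cold open ends at 8:43 AM − 37 min = 8:06 AM.
The post-show is bounded by the cold open, so the earliest it can start is 8:06 AM.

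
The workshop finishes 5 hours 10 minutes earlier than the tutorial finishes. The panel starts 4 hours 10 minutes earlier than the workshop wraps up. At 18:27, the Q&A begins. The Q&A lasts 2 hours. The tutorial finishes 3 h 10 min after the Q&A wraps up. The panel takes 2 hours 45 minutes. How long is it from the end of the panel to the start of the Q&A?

85 minutes

The Q&A ends at 18:27 + 120 min = 20:27.
The tutorial ends at 20:27 + 190 min = 23:37.
The workshop ends at 23:37 − 310 min = 18:27.
The panel starts at 18:27 − 250 min = 14:17.
The panel ends at 14:17 + 165 min = 17:02.
From 17:02 to 18:27 is 85 minutes.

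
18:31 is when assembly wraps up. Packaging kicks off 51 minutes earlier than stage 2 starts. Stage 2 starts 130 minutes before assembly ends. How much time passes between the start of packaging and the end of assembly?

Stage 2 starts at 18:31 − 130 min = 16:21.
Packaging starts at 16:21 − 51 min = 15:30.
From 15:30 to 18:31 is 181 minutes.

181 minutes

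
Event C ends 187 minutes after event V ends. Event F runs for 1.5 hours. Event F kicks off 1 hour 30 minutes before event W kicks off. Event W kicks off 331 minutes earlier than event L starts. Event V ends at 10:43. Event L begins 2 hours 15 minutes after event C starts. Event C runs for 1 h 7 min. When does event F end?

Event C ends at 10:43 + 187 min = 13:50.
Event C starts at 13:50 − 67 min = 12:43.
Event L starts at 12:43 + 135 min = 14:58.
Event W starts at 14:58 − 331 min = 09:27.
Event F starts at 09:27 − 90 min = 07:57.
Event F ends at 07:57 + 90 min = 09:27.

09:27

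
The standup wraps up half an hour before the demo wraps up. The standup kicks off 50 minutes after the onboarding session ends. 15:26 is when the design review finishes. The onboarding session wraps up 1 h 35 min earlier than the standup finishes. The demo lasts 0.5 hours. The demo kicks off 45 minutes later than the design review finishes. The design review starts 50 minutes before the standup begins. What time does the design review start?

The demo starts at 15:26 + 45 min = 16:11.
The demo ends at 16:11 + 30 min = 16:41.
The standup ends at 16:41 − 30 min = 16:11.
The onboarding session ends at 16:11 − 95 min = 14:36.
The standup starts at 14:36 + 50 min = 15:26.
The design review starts at 15:26 − 50 min = 14:36.

14:36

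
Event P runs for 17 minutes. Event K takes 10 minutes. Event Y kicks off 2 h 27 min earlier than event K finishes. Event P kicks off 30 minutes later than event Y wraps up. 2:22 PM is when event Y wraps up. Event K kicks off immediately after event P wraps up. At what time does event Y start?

Event P starts at 2:22 PM + 30 min = 2:52 PM.
Event P ends at 2:52 PM + 17 min = 3:09 PM.
So event K starts at 3:09 PM.
Event K ends at 3:09 PM + 10 min = 3:19 PM.
Event Y starts at 3:19 PM − 147 min = 12:52 PM.

12:52 PM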